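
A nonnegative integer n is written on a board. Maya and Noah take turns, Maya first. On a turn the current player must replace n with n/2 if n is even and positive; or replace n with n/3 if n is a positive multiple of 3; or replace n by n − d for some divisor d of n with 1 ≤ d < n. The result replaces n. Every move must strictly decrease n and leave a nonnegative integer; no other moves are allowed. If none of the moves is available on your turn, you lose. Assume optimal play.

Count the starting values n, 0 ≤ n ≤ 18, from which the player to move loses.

Positions with no move are L. A position that does have a move is losing for the player to move precisely when every available move leads to a winning position for the opponent. Fill in the labels:
n=0: no move → L
n=1: no move → L
n=2: reaches L-position 1 → W
n=3: reaches L-position 1 → W
n=4: only reaches 2(W), 3(W), all W → L
n=5: reaches L-position 4 → W
n=6: reaches L-position 4 → W
n=7: only reaches 6(W), which is W → L
n=8: reaches L-position 4 → W
n=9: only reaches 3(W), 6(W), 8(W), all W → L
n=10: reaches L-position 9 → W
n=11: only reaches 10(W), which is W → L
n=12: reaches L-position 4 → W
n=13: only reaches 12(W), which is W → L
n=14: reaches L-position 7 → W
n=15: only reaches 5(W), 10(W), 12(W), 14(W), all W → L
n=16: reaches L-position 15 → W
n=17: only reaches 16(W), which is W → L
n=18: reaches L-position 9 → W
L entries with 0 ≤ n ≤ 18: n = 0, 1, 4, 7, 9, 11, 13, 15, 17; that makes 9.

9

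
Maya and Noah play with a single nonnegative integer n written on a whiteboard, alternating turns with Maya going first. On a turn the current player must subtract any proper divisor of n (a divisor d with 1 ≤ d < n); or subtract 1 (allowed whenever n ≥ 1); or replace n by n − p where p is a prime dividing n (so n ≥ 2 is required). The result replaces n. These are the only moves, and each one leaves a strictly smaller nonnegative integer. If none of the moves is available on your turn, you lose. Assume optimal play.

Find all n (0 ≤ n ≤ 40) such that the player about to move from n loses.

0, 4, 9, 14, 20, 26, 32, 35, 38

Compute win/loss labels from the base case upward. A position with no move is L. Any other position is W if it can reach an L in one move, else L.
n=0: no move → L
n=1: W (go to 0, an L position)
n=2: W (go to 0, an L position)
n=3: W (go to 0, an L position)
n=4: L (options 2(W), 3(W) are all W)
n=5: W (go to 0, an L position)
n=6: W (go to 4, an L position)
n=7: W (go to 0, an L position)
n=8: W (go to 4, an L position)
n=9: L (options 6(W), 8(W) are all W)
n=10: W (go to 9, an L position)
n=11: W (go to 0, an L position)
n=12: W (go to 9, an L position)
n=13: W (go to 0, an L position)
n=14: L (options 7(W), 12(W), 13(W) are all W)
n=15: W (go to 14, an L position)
n=16: W (go to 14, an L position)
n=17: W (go to 0, an L position)
n=18: W (go to 9, an L position)
n=19: W (go to 0, an L position)
n=20: L (options 10(W), 15(W), 16(W), 18(W), 19(W) are all W)
n=21: W (go to 14, an L position)
n=22: W (go to 20, an L position)
n=23: W (go to 0, an L position)
n=24: W (go to 20, an L position)
n=25: W (go to 20, an L position)
n=26: L (options 13(W), 24(W), 25(W) are all W)
n=27: W (go to 26, an L position)
n=28: W (go to 14, an L position)
n=29: W (go to 0, an L position)
n=30: W (go to 20, an L position)
n=31: W (go to 0, an L position)
n=32: L (options 16(W), 24(W), 28(W), 30(W), 31(W) are all W)
n=33: W (go to 32, an L position)
n=34: W (go to 32, an L position)
n=35: L (options 28(W), 30(W), 34(W) are all W)
n=36: W (go to 32, an L position)
n=37: W (go to 0, an L position)
n=38: L (options 19(W), 36(W), 37(W) are all W)
n=39: W (go to 26, an L position)
n=40: W (go to 20, an L position)
The losing starting values of n are exactly the entries labelled L in this table (9 of them).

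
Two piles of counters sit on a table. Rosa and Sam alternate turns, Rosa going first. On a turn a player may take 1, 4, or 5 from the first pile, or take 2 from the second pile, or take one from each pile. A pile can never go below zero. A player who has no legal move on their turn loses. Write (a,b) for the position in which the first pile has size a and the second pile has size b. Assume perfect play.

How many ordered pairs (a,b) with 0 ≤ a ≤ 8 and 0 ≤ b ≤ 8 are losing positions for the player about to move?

Classify positions by backward induction: terminal positions (no move available) are L. From any other position, the mover wins iff some move reaches an L.
Every move lowers a or b (never raises either), so fill the grid row by row in increasing a, and left to right within a row: each cell's successors are then already labelled.
      b=0  b=1  b=2  b=3  b=4  b=5  b=6  b=7  b=8
a=0:    L    L    W    W    L    L    W    W    L
a=1:    W    W    W    L    W    W    W    L    W
a=2:    L    L    W    W    W    L    L    W    W
a=3:    W    W    W    L    L    W    W    W    L
a=4:    W    W    L    W    W    W    L    L    W
a=5:    W    W    W    W    W    W    W    W    W
a=6:    W    W    L    W    W    W    W    W    L
a=7:    W    W    W    W    W    W    W    L    W
a=8:    L    L    W    W    W    L    W    W    W
Cells with no legal move (terminal, hence L): (0,0), (0,1).
The remaining L cells, each justified by listing all of its moves:
(0,4): only reaches (0,2)(W), which is W → L
(0,5): only reaches (0,3)(W), which is W → L
(0,8): only reaches (0,6)(W), which is W → L
(1,3): only reaches (0,3)(W), (1,1)(W), (0,2)(W), all W → L
(1,7): only reaches (0,7)(W), (1,5)(W), (0,6)(W), all W → L
(2,0): only reaches (1,0)(W), which is W → L
(2,1): only reaches (1,1)(W), (1,0)(W), all W → L
(2,5): only reaches (1,5)(W), (2,3)(W), (1,4)(W), all W → L
(2,6): only reaches (1,6)(W), (2,4)(W), (1,5)(W), all W → L
(3,3): only reaches (2,3)(W), (3,1)(W), (2,2)(W), all W → L
(3,4): only reaches (2,4)(W), (3,2)(W), (2,3)(W), all W → L
(3,8): only reaches (2,8)(W), (3,6)(W), (2,7)(W), all W → L
(4,2): only reaches (3,2)(W), (0,2)(W), (4,0)(W), (3,1)(W), all W → L
(4,6): only reaches (3,6)(W), (0,6)(W), (4,4)(W), (3,5)(W), all W → L
(4,7): only reaches (3,7)(W), (0,7)(W), (4,5)(W), (3,6)(W), all W → L
(6,2): only reaches (5,2)(W), (2,2)(W), (1,2)(W), (6,0)(W), (5,1)(W), all W → L
(6,8): only reaches (5,8)(W), (2,8)(W), (1,8)(W), (6,6)(W), (5,7)(W), all W → L
(7,7): only reaches (6,7)(W), (3,7)(W), (2,7)(W), (7,5)(W), (6,6)(W), all W → L
(8,0): only reaches (7,0)(W), (4,0)(W), (3,0)(W), all W → L
(8,1): only reaches (7,1)(W), (4,1)(W), (3,1)(W), (7,0)(W), all W → L
(8,5): only reaches (7,5)(W), (4,5)(W), (3,5)(W), (8,3)(W), (7,4)(W), all W → L
Every other cell has at least one move into one of the L cells above, so it is W.
L cells per row: a=0: 5, a=1: 2, a=2: 4, a=3: 3, a=4: 3, a=5: 0, a=6: 2, a=7: 1, a=8: 3; total 23.

23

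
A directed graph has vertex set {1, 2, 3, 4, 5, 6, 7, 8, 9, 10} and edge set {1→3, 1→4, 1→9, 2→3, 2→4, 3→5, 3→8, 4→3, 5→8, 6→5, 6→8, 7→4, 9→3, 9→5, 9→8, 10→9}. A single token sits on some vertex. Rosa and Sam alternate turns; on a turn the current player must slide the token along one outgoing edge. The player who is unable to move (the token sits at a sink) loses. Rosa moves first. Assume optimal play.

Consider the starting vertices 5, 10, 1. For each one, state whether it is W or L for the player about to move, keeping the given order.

Label each position W (a win for the player to move) or L (a loss). A position with no legal move is L; any other position is W exactly when some move reaches an L, and L when every move reaches a W.
Every edge goes from a vertex to one that appears earlier in the order 8, 5, 3, 4, 6, 7, 9, 10, 2, 1, so processing vertices in that order labels each vertex after all of its successors.
8: no outgoing edge → L
5: can move to 8, which is L ⇒ W
3: can move to 8, which is L ⇒ W
4: the only move is to 3(W), a W ⇒ L
6: can move to 8, which is L ⇒ W
7: can move to 4, which is L ⇒ W
9: can move to 8, which is L ⇒ W
10: the only move is to 9(W), a W ⇒ L
2: can move to 4, which is L ⇒ W
1: can move to 4, which is L ⇒ W

5: W, 10: L, 1: W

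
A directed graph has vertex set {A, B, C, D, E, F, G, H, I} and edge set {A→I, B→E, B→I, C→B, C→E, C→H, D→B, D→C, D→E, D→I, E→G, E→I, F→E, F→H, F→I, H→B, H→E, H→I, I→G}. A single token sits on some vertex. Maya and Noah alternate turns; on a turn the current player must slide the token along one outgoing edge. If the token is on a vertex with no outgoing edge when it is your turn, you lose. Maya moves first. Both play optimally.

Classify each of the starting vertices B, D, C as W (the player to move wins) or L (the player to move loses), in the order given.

Compute win/loss labels from the base case upward. A position with no move is L. Any other position is W if it can reach an L in one move, else L.
Every edge goes from a vertex to one that appears earlier in the order G, I, E, A, B, H, F, C, D, so processing vertices in that order labels each vertex after all of its successors.
G: no outgoing edge → L
I: can move to G, which is L ⇒ W
E: can move to G, which is L ⇒ W
A: the only move is to I(W), a W ⇒ L
B: moves to E(W), I(W); every one is W ⇒ L
H: can move to B, which is L ⇒ W
F: moves to H(W), E(W), I(W); every one is W ⇒ L
C: can move to B, which is L ⇒ W
D: can move to B, which is L ⇒ W

B: L, D: W, C: W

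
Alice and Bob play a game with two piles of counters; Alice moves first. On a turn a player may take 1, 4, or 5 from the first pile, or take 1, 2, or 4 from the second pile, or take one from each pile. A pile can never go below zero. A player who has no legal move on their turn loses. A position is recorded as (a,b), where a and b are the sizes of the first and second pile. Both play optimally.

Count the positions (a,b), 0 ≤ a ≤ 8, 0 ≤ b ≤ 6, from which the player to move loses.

Work bottom-up. With no move the player to move loses. Otherwise the position is W if at least one move leads to an L position for the opponent, and L if every move leads to a W.
Every move lowers a or b (never raises either), so fill the grid row by row in increasing a, and left to right within a row: each cell's successors are then already labelled.
      b=0  b=1  b=2  b=3  b=4  b=5  b=6
a=0:    L    W    W    L    W    W    L
a=1:    W    W    L    W    W    L    W
a=2:    L    W    W    W    W    W    W
a=3:    W    W    L    W    W    L    W
a=4:    W    L    W    W    L    W    W
a=5:    W    W    W    W    W    W    W
a=6:    W    L    W    W    L    W    W
a=7:    W    W    W    L    W    W    L
a=8:    L    W    W    W    W    W    W
Cells with no legal move (terminal, hence L): (0,0).
The remaining L cells, each justified by listing all of its moves:
(0,3): →(0,2)(W), (0,1)(W) — all W, so L
(0,6): →(0,5)(W), (0,4)(W), (0,2)(W) — all W, so L
(1,2): →(0,2)(W), (1,1)(W), (1,0)(W), (0,1)(W) — all W, so L
(1,5): →(0,5)(W), (1,4)(W), (1,3)(W), (1,1)(W), (0,4)(W) — all W, so L
(2,0): →(1,0)(W) only, which is W, so L
(3,2): →(2,2)(W), (3,1)(W), (3,0)(W), (2,1)(W) — all W, so L
(3,5): →(2,5)(W), (3,4)(W), (3,3)(W), (3,1)(W), (2,4)(W) — all W, so L
(4,1): →(3,1)(W), (0,1)(W), (4,0)(W), (3,0)(W) — all W, so L
(4,4): →(3,4)(W), (0,4)(W), (4,3)(W), (4,2)(W), (4,0)(W), (3,3)(W) — all W, so L
(6,1): →(5,1)(W), (2,1)(W), (1,1)(W), (6,0)(W), (5,0)(W) — all W, so L
(6,4): →(5,4)(W), (2,4)(W), (1,4)(W), (6,3)(W), (6,2)(W), (6,0)(W), (5,3)(W) — all W, so L
(7,3): →(6,3)(W), (3,3)(W), (2,3)(W), (7,2)(W), (7,1)(W), (6,2)(W) — all W, so L
(7,6): →(6,6)(W), (3,6)(W), (2,6)(W), (7,5)(W), (7,4)(W), (7,2)(W), (6,5)(W) — all W, so L
(8,0): →(7,0)(W), (4,0)(W), (3,0)(W) — all W, so L
Every other cell has at least one move into one of the L cells above, so it is W.
L cells per row: a=0: 3, a=1: 2, a=2: 1, a=3: 2, a=4: 2, a=5: 0, a=6: 2, a=7: 2, a=8: 1; total 15.

15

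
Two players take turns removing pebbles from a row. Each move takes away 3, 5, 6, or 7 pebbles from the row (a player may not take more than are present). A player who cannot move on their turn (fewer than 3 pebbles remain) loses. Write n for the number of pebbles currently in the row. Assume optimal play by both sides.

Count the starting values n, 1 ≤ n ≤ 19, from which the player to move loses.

Use the standard recursion: the mover loses at a terminal position; elsewhere, the mover wins exactly when some move hands the opponent an L position.
n=0: no move → L
n=1: no move → L
n=2: no move → L
n=3: reaches L-position 0 → W
n=4: reaches L-position 1 → W
n=5: reaches L-position 2 → W
n=6: reaches L-position 1 → W
n=7: reaches L-position 2 → W
n=8: reaches L-position 2 → W
n=9: reaches L-position 2 → W
n=10: only reaches 7(W), 5(W), 4(W), 3(W), all W → L
n=11: only reaches 8(W), 6(W), 5(W), 4(W), all W → L
n=12: only reaches 9(W), 7(W), 6(W), 5(W), all W → L
n=13: reaches L-position 10 → W
n=14: reaches L-position 11 → W
n=15: reaches L-position 12 → W
n=16: reaches L-position 11 → W
n=17: reaches L-position 12 → W
n=18: reaches L-position 12 → W
n=19: reaches L-position 12 → W
L entries with 1 ≤ n ≤ 19 (n=0 is outside the asked range and is not counted): n = 1, 2, 10, 11, 12; that makes 5.

5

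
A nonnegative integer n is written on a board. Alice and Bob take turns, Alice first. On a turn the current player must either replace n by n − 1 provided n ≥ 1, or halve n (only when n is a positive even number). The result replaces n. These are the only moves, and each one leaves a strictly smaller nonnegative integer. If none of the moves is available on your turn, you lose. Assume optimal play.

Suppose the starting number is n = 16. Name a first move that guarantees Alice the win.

Use the standard recursion: the mover loses at a terminal position; elsewhere, the mover wins exactly when some move hands the opponent an L position.
n=0: no move → L
n=1: →0(L), so W
n=2: →1(W) only, which is W, so L
n=3: →2(L), so W
n=4: →2(L), so W
n=5: →4(W) only, which is W, so L
n=6: →5(L), so W
n=7: →6(W) only, which is W, so L
n=8: →7(L), so W
n=9: →8(W) only, which is W, so L
n=10: →5(L), so W
n=11: →10(W) only, which is W, so L
n=12: →11(L), so W
n=13: →12(W) only, which is W, so L
n=14: →7(L), so W
n=15: →14(W) only, which is W, so L
n=16: →15(L), so W
From 16, the L positions reachable in one move are: 15.

Move to 15.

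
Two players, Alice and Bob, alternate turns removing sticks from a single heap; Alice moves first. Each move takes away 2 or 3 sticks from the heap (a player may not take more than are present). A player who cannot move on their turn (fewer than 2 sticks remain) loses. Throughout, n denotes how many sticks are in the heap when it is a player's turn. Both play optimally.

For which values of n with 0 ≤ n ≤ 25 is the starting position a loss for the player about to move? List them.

0, 1, 5, 6, 10, 11, 15, 16, 20, 21, 25

Compute win/loss labels from the base case upward. A position with no move is L. Any other position is W if it can reach an L in one move, else L.
n=0: no move → L
n=1: no move → L
n=2: W (go to 0, an L position)
n=3: W (go to 1, an L position)
n=4: W (go to 1, an L position)
n=5: L (options 3(W), 2(W) are all W)
n=6: L (options 4(W), 3(W) are all W)
n=7: W (go to 5, an L position)
n=8: W (go to 6, an L position)
n=9: W (go to 6, an L position)
n=10: L (options 8(W), 7(W) are all W)
n=11: L (options 9(W), 8(W) are all W)
n=12: W (go to 10, an L position)
n=13: W (go to 11, an L position)
n=14: W (go to 11, an L position)
n=15: L (options 13(W), 12(W) are all W)
n=16: L (options 14(W), 13(W) are all W)
n=17: W (go to 15, an L position)
n=18: W (go to 16, an L position)
n=19: W (go to 16, an L position)
n=20: L (options 18(W), 17(W) are all W)
n=21: L (options 19(W), 18(W) are all W)
n=22: W (go to 20, an L position)
n=23: W (go to 21, an L position)
n=24: W (go to 21, an L position)
n=25: L (options 23(W), 22(W) are all W)
The losing starting values of n are exactly the entries labelled L in this table (11 of them).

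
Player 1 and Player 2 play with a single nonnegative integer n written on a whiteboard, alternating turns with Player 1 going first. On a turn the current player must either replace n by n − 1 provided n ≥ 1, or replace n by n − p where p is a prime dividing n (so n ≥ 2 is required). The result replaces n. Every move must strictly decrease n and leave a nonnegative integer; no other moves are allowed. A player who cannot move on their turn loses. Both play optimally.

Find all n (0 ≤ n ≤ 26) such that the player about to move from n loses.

0, 4, 8, 12, 16, 20, 24

Compute win/loss labels from the base case upward. A position with no move is L. Any other position is W if it can reach an L in one move, else L.
n=0: no move → L
n=1: can move to 0, which is L ⇒ W
n=2: can move to 0, which is L ⇒ W
n=3: can move to 0, which is L ⇒ W
n=4: moves to 2(W), 3(W); every one is W ⇒ L
n=5: can move to 0, which is L ⇒ W
n=6: can move to 4, which is L ⇒ W
n=7: can move to 0, which is L ⇒ W
n=8: moves to 6(W), 7(W); every one is W ⇒ L
n=9: can move to 8, which is L ⇒ W
n=10: can move to 8, which is L ⇒ W
n=11: can move to 0, which is L ⇒ W
n=12: moves to 9(W), 10(W), 11(W); every one is W ⇒ L
n=13: can move to 0, which is L ⇒ W
n=14: can move to 12, which is L ⇒ W
n=15: can move to 12, which is L ⇒ W
n=16: moves to 14(W), 15(W); every one is W ⇒ L
n=17: can move to 0, which is L ⇒ W
n=18: can move to 16, which is L ⇒ W
n=19: can move to 0, which is L ⇒ W
n=20: moves to 15(W), 18(W), 19(W); every one is W ⇒ L
n=21: can move to 20, which is L ⇒ W
n=22: can move to 20, which is L ⇒ W
n=23: can move to 0, which is L ⇒ W
n=24: moves to 21(W), 22(W), 23(W); every one is W ⇒ L
n=25: can move to 20, which is L ⇒ W
n=26: can move to 24, which is L ⇒ W
Reading off the rows marked L gives the requested list; there are 7 such values of n.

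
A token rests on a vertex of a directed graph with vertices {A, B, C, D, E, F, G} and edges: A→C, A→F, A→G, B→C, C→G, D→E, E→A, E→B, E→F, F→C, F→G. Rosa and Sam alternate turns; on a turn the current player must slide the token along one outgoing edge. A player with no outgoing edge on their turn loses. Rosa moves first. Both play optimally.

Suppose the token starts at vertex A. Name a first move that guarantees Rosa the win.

Move to G.

Work bottom-up. With no move the player to move loses. Otherwise the position is W if at least one move leads to an L position for the opponent, and L if every move leads to a W.
Every edge goes from a vertex to one that appears earlier in the order G, C, F, A, B, E, D, so processing vertices in that order labels each vertex after all of its successors.
G: no outgoing edge → L
C: can move to G, which is L ⇒ W
F: can move to G, which is L ⇒ W
A: can move to G, which is L ⇒ W
B: the only move is to C(W), a W ⇒ L
E: can move to B, which is L ⇒ W
D: the only move is to E(W), a W ⇒ L
From A, the L positions reachable in one move are: G.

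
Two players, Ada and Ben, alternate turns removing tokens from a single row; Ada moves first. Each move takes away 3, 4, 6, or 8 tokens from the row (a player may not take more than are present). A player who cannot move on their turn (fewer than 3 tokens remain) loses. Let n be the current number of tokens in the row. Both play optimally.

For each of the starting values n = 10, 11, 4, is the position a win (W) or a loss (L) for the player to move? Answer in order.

Classify positions by backward induction: terminal positions (no move available) are L. From any other position, the mover wins iff some move reaches an L.
n=0: no move → L
n=1: no move → L
n=2: no move → L
n=3: W (go to 0, an L position)
n=4: W (go to 1, an L position)
n=5: W (go to 2, an L position)
n=6: W (go to 2, an L position)
n=7: W (go to 1, an L position)
n=8: W (go to 2, an L position)
n=9: W (go to 1, an L position)
n=10: W (go to 2, an L position)
n=11: L (options 8(W), 7(W), 5(W), 3(W) are all W)

10: W, 11: L, 4: W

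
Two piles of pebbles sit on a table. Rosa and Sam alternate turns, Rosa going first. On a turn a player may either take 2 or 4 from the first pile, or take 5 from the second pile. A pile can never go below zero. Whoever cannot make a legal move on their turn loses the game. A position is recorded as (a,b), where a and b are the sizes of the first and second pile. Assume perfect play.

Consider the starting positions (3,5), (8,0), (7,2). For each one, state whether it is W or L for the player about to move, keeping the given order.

(3,5): L, (8,0): W, (7,2): L

Compute win/loss labels from the base case upward. A position with no move is L. Any other position is W if it can reach an L in one move, else L.
No move ever increases a pile, so every position that can arise here has a ≤ 8 and b ≤ 5; it is enough to label the cells with 0 ≤ a ≤ 8 and 0 ≤ b ≤ 5.
Every move lowers a or b (never raises either), so fill the grid row by row in increasing a, and left to right within a row: each cell's successors are then already labelled.
      b=0  b=1  b=2  b=3  b=4  b=5
a=0:    L    L    L    L    L    W
a=1:    L    L    L    L    L    W
a=2:    W    W    W    W    W    L
a=3:    W    W    W    W    W    L
a=4:    W    W    W    W    W    W
a=5:    W    W    W    W    W    W
a=6:    L    L    L    L    L    W
a=7:    L    L    L    L    L    W
a=8:    W    W    W    W    W    L
Cells with no legal move (terminal, hence L): (0,0), (0,1), (0,2), (0,3), (0,4), (1,0), (1,1), (1,2), (1,3), (1,4).
The remaining L cells, each justified by listing all of its moves:
(2,5): L (options (0,5)(W), (2,0)(W) are all W)
(3,5): L (options (1,5)(W), (3,0)(W) are all W)
(6,0): L (options (4,0)(W), (2,0)(W) are all W)
(6,1): L (options (4,1)(W), (2,1)(W) are all W)
(6,2): L (options (4,2)(W), (2,2)(W) are all W)
(6,3): L (options (4,3)(W), (2,3)(W) are all W)
(6,4): L (options (4,4)(W), (2,4)(W) are all W)
(7,0): L (options (5,0)(W), (3,0)(W) are all W)
(7,1): L (options (5,1)(W), (3,1)(W) are all W)
(7,2): L (options (5,2)(W), (3,2)(W) are all W)
(7,3): L (options (5,3)(W), (3,3)(W) are all W)
(7,4): L (options (5,4)(W), (3,4)(W) are all W)
(8,5): L (options (6,5)(W), (4,5)(W), (8,0)(W) are all W)
Every other cell has at least one move into one of the L cells above, so it is W.
(3,5): one of the L cells justified above, so L
(8,0): the move to (6,0) reaches an L cell, so W
(7,2): one of the L cells justified above, so L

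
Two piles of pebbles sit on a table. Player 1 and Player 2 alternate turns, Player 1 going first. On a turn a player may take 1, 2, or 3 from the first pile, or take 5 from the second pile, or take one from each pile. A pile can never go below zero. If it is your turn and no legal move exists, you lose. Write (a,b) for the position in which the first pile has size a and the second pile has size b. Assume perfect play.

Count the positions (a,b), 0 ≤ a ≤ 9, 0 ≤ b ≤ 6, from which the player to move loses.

20

Use the standard recursion: the mover loses at a terminal position; elsewhere, the mover wins exactly when some move hands the opponent an L position.
Every move lowers a or b (never raises either), so fill the grid row by row in increasing a, and left to right within a row: each cell's successors are then already labelled.
      b=0  b=1  b=2  b=3  b=4  b=5  b=6
a=0:    L    L    L    L    L    W    W
a=1:    W    W    W    W    W    W    L
a=2:    W    W    W    W    W    L    W
a=3:    W    W    W    W    W    W    W
a=4:    L    L    L    L    L    W    W
a=5:    W    W    W    W    W    W    L
a=6:    W    W    W    W    W    L    W
a=7:    W    W    W    W    W    W    W
a=8:    L    L    L    L    L    W    W
a=9:    W    W    W    W    W    W    L
Cells with no legal move (terminal, hence L): (0,0), (0,1), (0,2), (0,3), (0,4).
The remaining L cells, each justified by listing all of its moves:
(1,6): moves to (0,6)(W), (1,1)(W), (0,5)(W); every one is W ⇒ L
(2,5): moves to (1,5)(W), (0,5)(W), (2,0)(W), (1,4)(W); every one is W ⇒ L
(4,0): moves to (3,0)(W), (2,0)(W), (1,0)(W); every one is W ⇒ L
(4,1): moves to (3,1)(W), (2,1)(W), (1,1)(W), (3,0)(W); every one is W ⇒ L
(4,2): moves to (3,2)(W), (2,2)(W), (1,2)(W), (3,1)(W); every one is W ⇒ L
(4,3): moves to (3,3)(W), (2,3)(W), (1,3)(W), (3,2)(W); every one is W ⇒ L
(4,4): moves to (3,4)(W), (2,4)(W), (1,4)(W), (3,3)(W); every one is W ⇒ L
(5,6): moves to (4,6)(W), (3,6)(W), (2,6)(W), (5,1)(W), (4,5)(W); every one is W ⇒ L
(6,5): moves to (5,5)(W), (4,5)(W), (3,5)(W), (6,0)(W), (5,4)(W); every one is W ⇒ L
(8,0): moves to (7,0)(W), (6,0)(W), (5,0)(W); every one is W ⇒ L
(8,1): moves to (7,1)(W), (6,1)(W), (5,1)(W), (7,0)(W); every one is W ⇒ L
(8,2): moves to (7,2)(W), (6,2)(W), (5,2)(W), (7,1)(W); every one is W ⇒ L
(8,3): moves to (7,3)(W), (6,3)(W), (5,3)(W), (7,2)(W); every one is W ⇒ L
(8,4): moves to (7,4)(W), (6,4)(W), (5,4)(W), (7,3)(W); every one is W ⇒ L
(9,6): moves to (8,6)(W), (7,6)(W), (6,6)(W), (9,1)(W), (8,5)(W); every one is W ⇒ L
Every other cell has at least one move into one of the L cells above, so it is W.
L cells per row: a=0: 5, a=1: 1, a=2: 1, a=3: 0, a=4: 5, a=5: 1, a=6: 1, a=7: 0, a=8: 5, a=9: 1; total 20.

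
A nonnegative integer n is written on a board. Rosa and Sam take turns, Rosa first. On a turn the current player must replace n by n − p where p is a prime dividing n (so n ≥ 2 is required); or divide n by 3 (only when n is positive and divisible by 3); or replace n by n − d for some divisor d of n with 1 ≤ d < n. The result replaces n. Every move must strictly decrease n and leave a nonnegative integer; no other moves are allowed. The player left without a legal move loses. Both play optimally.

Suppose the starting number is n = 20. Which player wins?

Positions with no move are L. A position that does have a move is losing for the player to move precisely when every available move leads to a winning position for the opponent. Fill in the labels:
n=0: no move → L
n=1: no move → L
n=2: →0(L), so W
n=3: →0(L), so W
n=4: →2(W), 3(W) — all W, so L
n=5: →0(L), so W
n=6: →4(L), so W
n=7: →0(L), so W
n=8: →4(L), so W
n=9: →3(W), 6(W), 8(W) — all W, so L
n=10: →9(L), so W
n=11: →0(L), so W
n=12: →4(L), so W
n=13: →0(L), so W
n=14: →7(W), 12(W), 13(W) — all W, so L
n=15: →14(L), so W
n=16: →14(L), so W
n=17: →0(L), so W
n=18: →9(L), so W
n=19: →0(L), so W
n=20: →10(W), 15(W), 16(W), 18(W), 19(W) — all W, so L
The starting position 20 is L: whatever Rosa does, the opponent receives a W position.

Sam wins.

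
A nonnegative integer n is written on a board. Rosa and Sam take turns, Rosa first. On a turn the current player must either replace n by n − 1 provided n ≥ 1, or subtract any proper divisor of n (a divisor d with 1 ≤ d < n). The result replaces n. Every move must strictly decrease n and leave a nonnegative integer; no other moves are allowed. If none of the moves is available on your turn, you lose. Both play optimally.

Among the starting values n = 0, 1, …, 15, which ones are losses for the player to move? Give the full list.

Build the W/L table. Terminal = L. A non-terminal position is W if it has a move to some L; otherwise it is L.
n=0: no move → L
n=1: W (go to 0, an L position)
n=2: L (sole option 1(W) is W)
n=3: W (go to 2, an L position)
n=4: W (go to 2, an L position)
n=5: L (sole option 4(W) is W)
n=6: W (go to 5, an L position)
n=7: L (sole option 6(W) is W)
n=8: W (go to 7, an L position)
n=9: L (options 6(W), 8(W) are all W)
n=10: W (go to 5, an L position)
n=11: L (sole option 10(W) is W)
n=12: W (go to 9, an L position)
n=13: L (sole option 12(W) is W)
n=14: W (go to 7, an L position)
n=15: L (options 10(W), 12(W), 14(W) are all W)
The losing starting values of n are exactly the entries labelled L in this table (8 of them).

0, 2, 5, 7, 9, 11, 13, 15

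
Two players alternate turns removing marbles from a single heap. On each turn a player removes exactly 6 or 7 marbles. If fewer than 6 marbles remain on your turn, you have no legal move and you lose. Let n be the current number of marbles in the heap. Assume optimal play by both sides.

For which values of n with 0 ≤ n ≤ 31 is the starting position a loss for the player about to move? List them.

Build the W/L table. Terminal = L. A non-terminal position is W if it has a move to some L; otherwise it is L.
n=0: no move → L
n=1: no move → L
n=2: no move → L
n=3: no move → L
n=4: no move → L
n=5: no move → L
n=6: can move to 0, which is L ⇒ W
n=7: can move to 1, which is L ⇒ W
n=8: can move to 2, which is L ⇒ W
n=9: can move to 3, which is L ⇒ W
n=10: can move to 4, which is L ⇒ W
n=11: can move to 5, which is L ⇒ W
n=12: can move to 5, which is L ⇒ W
n=13: moves to 7(W), 6(W); every one is W ⇒ L
n=14: moves to 8(W), 7(W); every one is W ⇒ L
n=15: moves to 9(W), 8(W); every one is W ⇒ L
n=16: moves to 10(W), 9(W); every one is W ⇒ L
n=17: moves to 11(W), 10(W); every one is W ⇒ L
n=18: moves to 12(W), 11(W); every one is W ⇒ L
n=19: can move to 13, which is L ⇒ W
n=20: can move to 14, which is L ⇒ W
n=21: can move to 15, which is L ⇒ W
n=22: can move to 16, which is L ⇒ W
n=23: can move to 17, which is L ⇒ W
n=24: can move to 18, which is L ⇒ W
n=25: can move to 18, which is L ⇒ W
n=26: moves to 20(W), 19(W); every one is W ⇒ L
n=27: moves to 21(W), 20(W); every one is W ⇒ L
n=28: moves to 22(W), 21(W); every one is W ⇒ L
n=29: moves to 23(W), 22(W); every one is W ⇒ L
n=30: moves to 24(W), 23(W); every one is W ⇒ L
n=31: moves to 25(W), 24(W); every one is W ⇒ L
Reading off the rows marked L gives the requested list; there are 18 such values of n.

0, 1, 2, 3, 4, 5, 13, 14, 15, 16, 17, 18, 26, 27, 28, 29, 30, 31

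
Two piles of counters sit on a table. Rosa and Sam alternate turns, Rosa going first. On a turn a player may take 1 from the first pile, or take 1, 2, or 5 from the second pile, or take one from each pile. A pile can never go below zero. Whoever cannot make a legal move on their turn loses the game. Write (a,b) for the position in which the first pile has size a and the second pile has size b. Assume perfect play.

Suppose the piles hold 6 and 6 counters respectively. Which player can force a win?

Rosa wins.

Label each position W (a win for the player to move) or L (a loss). A position with no legal move is L; any other position is W exactly when some move reaches an L, and L when every move reaches a W.
No move ever increases a pile, so every position that can arise here has a ≤ 6 and b ≤ 6; it is enough to label the cells with 0 ≤ a ≤ 6 and 0 ≤ b ≤ 6.
Every move lowers a or b (never raises either), so fill the grid row by row in increasing a, and left to right within a row: each cell's successors are then already labelled.
      b=0  b=1  b=2  b=3  b=4  b=5  b=6
a=0:    L    W    W    L    W    W    L
a=1:    W    W    L    W    W    L    W
a=2:    L    W    W    W    L    W    W
a=3:    W    W    L    W    W    W    L
a=4:    L    W    W    W    L    W    W
a=5:    W    W    L    W    W    W    L
a=6:    L    W    W    W    L    W    W
Cells with no legal move (terminal, hence L): (0,0).
The remaining L cells, each justified by listing all of its moves:
(0,3): only reaches (0,2)(W), (0,1)(W), all W → L
(0,6): only reaches (0,5)(W), (0,4)(W), (0,1)(W), all W → L
(1,2): only reaches (0,2)(W), (1,1)(W), (1,0)(W), (0,1)(W), all W → L
(1,5): only reaches (0,5)(W), (1,4)(W), (1,3)(W), (1,0)(W), (0,4)(W), all W → L
(2,0): only reaches (1,0)(W), which is W → L
(2,4): only reaches (1,4)(W), (2,3)(W), (2,2)(W), (1,3)(W), all W → L
(3,2): only reaches (2,2)(W), (3,1)(W), (3,0)(W), (2,1)(W), all W → L
(3,6): only reaches (2,6)(W), (3,5)(W), (3,4)(W), (3,1)(W), (2,5)(W), all W → L
(4,0): only reaches (3,0)(W), which is W → L
(4,4): only reaches (3,4)(W), (4,3)(W), (4,2)(W), (3,3)(W), all W → L
(5,2): only reaches (4,2)(W), (5,1)(W), (5,0)(W), (4,1)(W), all W → L
(5,6): only reaches (4,6)(W), (5,5)(W), (5,4)(W), (5,1)(W), (4,5)(W), all W → L
(6,0): only reaches (5,0)(W), which is W → L
(6,4): only reaches (5,4)(W), (6,3)(W), (6,2)(W), (5,3)(W), all W → L
Every other cell has at least one move into one of the L cells above, so it is W.
The starting position (6,6) is W: Rosa should move to (5,6), handing over an L position.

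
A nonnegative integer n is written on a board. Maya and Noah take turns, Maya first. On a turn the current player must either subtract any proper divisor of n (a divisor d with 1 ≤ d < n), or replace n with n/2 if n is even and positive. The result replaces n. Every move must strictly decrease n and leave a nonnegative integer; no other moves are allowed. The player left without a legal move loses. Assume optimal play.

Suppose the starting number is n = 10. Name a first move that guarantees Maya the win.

Move to 5.

Build the W/L table. Terminal = L. A non-terminal position is W if it has a move to some L; otherwise it is L.
n=0: no move → L
n=1: no move → L
n=2: W (go to 1, an L position)
n=3: L (sole option 2(W) is W)
n=4: W (go to 3, an L position)
n=5: L (sole option 4(W) is W)
n=6: W (go to 3, an L position)
n=7: L (sole option 6(W) is W)
n=8: W (go to 7, an L position)
n=9: L (options 6(W), 8(W) are all W)
n=10: W (go to 5, an L position)
From 10, the L positions reachable in one move are: 5, 9. Any move reaching one of these is winning.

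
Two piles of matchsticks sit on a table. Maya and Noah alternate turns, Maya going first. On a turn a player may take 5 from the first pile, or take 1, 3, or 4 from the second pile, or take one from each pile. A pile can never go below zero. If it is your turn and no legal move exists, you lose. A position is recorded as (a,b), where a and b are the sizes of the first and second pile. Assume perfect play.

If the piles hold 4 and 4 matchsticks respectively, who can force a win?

Maya wins.

Compute win/loss labels from the base case upward. A position with no move is L. Any other position is W if it can reach an L in one move, else L.
No move ever increases a pile, so every position that can arise here has a ≤ 4 and b ≤ 4; it is enough to label the cells with 0 ≤ a ≤ 4 and 0 ≤ b ≤ 4.
Every move lowers a or b (never raises either), so fill the grid row by row in increasing a, and left to right within a row: each cell's successors are then already labelled.
      b=0  b=1  b=2  b=3  b=4
a=0:    L    W    L    W    W
a=1:    L    W    L    W    W
a=2:    L    W    L    W    W
a=3:    L    W    L    W    W
a=4:    L    W    L    W    W
Cells with no legal move (terminal, hence L): (0,0), (1,0), (2,0), (3,0), (4,0).
The remaining L cells, each justified by listing all of its moves:
(0,2): L (sole option (0,1)(W) is W)
(1,2): L (options (1,1)(W), (0,1)(W) are all W)
(2,2): L (options (2,1)(W), (1,1)(W) are all W)
(3,2): L (options (3,1)(W), (2,1)(W) are all W)
(4,2): L (options (4,1)(W), (3,1)(W) are all W)
Every other cell has at least one move into one of the L cells above, so it is W.
The starting position (4,4) is W: Maya should move to (4,0), handing over an L position.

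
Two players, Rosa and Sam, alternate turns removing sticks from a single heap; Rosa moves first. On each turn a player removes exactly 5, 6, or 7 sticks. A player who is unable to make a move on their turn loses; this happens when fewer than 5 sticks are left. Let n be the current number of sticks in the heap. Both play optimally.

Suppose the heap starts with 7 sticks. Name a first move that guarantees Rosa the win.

Remove 5, leaving 2.

Use the standard recursion: the mover loses at a terminal position; elsewhere, the mover wins exactly when some move hands the opponent an L position.
n=0: no move → L
n=1: no move → L
n=2: no move → L
n=3: no move → L
n=4: no move → L
n=5: reaches L-position 0 → W
n=6: reaches L-position 1 → W
n=7: reaches L-position 2 → W
From 7, the L positions reachable in one move are: 2, 1, 0. Any move reaching one of these is winning.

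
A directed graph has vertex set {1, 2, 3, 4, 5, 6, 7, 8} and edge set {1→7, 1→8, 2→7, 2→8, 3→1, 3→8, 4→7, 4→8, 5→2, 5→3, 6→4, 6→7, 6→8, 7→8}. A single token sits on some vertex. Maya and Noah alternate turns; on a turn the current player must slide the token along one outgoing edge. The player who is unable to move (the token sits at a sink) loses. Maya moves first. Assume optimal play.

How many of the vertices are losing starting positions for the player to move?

Compute win/loss labels from the base case upward. A position with no move is L. Any other position is W if it can reach an L in one move, else L.
Every edge goes from a vertex to one that appears earlier in the order 8, 7, 4, 1, 3, 2, 6, 5, so processing vertices in that order labels each vertex after all of its successors.
8: no outgoing edge → L
7: →8(L), so W
4: →8(L), so W
1: →8(L), so W
3: →8(L), so W
2: →8(L), so W
6: →8(L), so W
5: →2(W), 3(W) — all W, so L
The L vertices are 5, 8; that is 2 in all.

2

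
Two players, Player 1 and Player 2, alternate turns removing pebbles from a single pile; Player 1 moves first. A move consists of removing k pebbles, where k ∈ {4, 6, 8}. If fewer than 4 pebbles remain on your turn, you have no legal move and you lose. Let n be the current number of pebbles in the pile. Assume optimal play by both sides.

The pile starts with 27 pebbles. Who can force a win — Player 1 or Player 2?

Work bottom-up. With no move the player to move loses. Otherwise the position is W if at least one move leads to an L position for the opponent, and L if every move leads to a W.
n=0: no move → L
n=1: no move → L
n=2: no move → L
n=3: no move → L
n=4: →0(L), so W
n=5: →1(L), so W
n=6: →2(L), so W
n=7: →3(L), so W
n=8: →2(L), so W
n=9: →3(L), so W
n=10: →2(L), so W
n=11: →3(L), so W
n=12: →8(W), 6(W), 4(W) — all W, so L
n=13: →9(W), 7(W), 5(W) — all W, so L
n=14: →10(W), 8(W), 6(W) — all W, so L
n=15: →11(W), 9(W), 7(W) — all W, so L
n=16: →12(L), so W
n=17: →13(L), so W
n=18: →14(L), so W
n=19: →15(L), so W
n=20: →14(L), so W
n=21: →15(L), so W
n=22: →14(L), so W
n=23: →15(L), so W
n=24: →20(W), 18(W), 16(W) — all W, so L
n=25: →21(W), 19(W), 17(W) — all W, so L
n=26: →22(W), 20(W), 18(W) — all W, so L
n=27: →23(W), 21(W), 19(W) — all W, so L
Every move from 27 reaches a W position, so the mover loses.

Player 2 wins.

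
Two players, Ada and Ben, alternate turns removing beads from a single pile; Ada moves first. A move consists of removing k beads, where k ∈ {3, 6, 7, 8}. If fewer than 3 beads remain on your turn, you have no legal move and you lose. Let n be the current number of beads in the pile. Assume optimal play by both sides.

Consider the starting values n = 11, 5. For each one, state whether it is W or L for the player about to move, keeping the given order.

11: L, 5: W

Compute win/loss labels from the base case upward. A position with no move is L. Any other position is W if it can reach an L in one move, else L.
n=0: no move → L
n=1: no move → L
n=2: no move → L
n=3: W (go to 0, an L position)
n=4: W (go to 1, an L position)
n=5: W (go to 2, an L position)
n=6: W (go to 0, an L position)
n=7: W (go to 1, an L position)
n=8: W (go to 2, an L position)
n=9: W (go to 2, an L position)
n=10: W (go to 2, an L position)
n=11: L (options 8(W), 5(W), 4(W), 3(W) are all W)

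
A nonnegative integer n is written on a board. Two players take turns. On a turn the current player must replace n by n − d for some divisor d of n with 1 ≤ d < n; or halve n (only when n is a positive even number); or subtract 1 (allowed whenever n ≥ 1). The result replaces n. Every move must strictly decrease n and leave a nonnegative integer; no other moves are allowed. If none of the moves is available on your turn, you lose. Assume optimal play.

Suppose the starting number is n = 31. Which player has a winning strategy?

Label each position W (a win for the player to move) or L (a loss). A position with no legal move is L; any other position is W exactly when some move reaches an L, and L when every move reaches a W.
n=0: no move → L
n=1: reaches L-position 0 → W
n=2: only reaches 1(W), which is W → L
n=3: reaches L-position 2 → W
n=4: reaches L-position 2 → W
n=5: only reaches 4(W), which is W → L
n=6: reaches L-position 5 → W
n=7: only reaches 6(W), which is W → L
n=8: reaches L-position 7 → W
n=9: only reaches 6(W), 8(W), all W → L
n=10: reaches L-position 5 → W
n=11: only reaches 10(W), which is W → L
n=12: reaches L-position 9 → W
n=13: only reaches 12(W), which is W → L
n=14: reaches L-position 7 → W
n=15: only reaches 10(W), 12(W), 14(W), all W → L
n=16: reaches L-position 15 → W
n=17: only reaches 16(W), which is W → L
n=18: reaches L-position 9 → W
n=19: only reaches 18(W), which is W → L
n=20: reaches L-position 15 → W
n=21: only reaches 14(W), 18(W), 20(W), all W → L
n=22: reaches L-position 11 → W
n=23: only reaches 22(W), which is W → L
n=24: reaches L-position 21 → W
n=25: only reaches 20(W), 24(W), all W → L
n=26: reaches L-position 13 → W
n=27: only reaches 18(W), 24(W), 26(W), all W → L
n=28: reaches L-position 21 → W
n=29: only reaches 28(W), which is W → L
n=30: reaches L-position 15 → W
n=31: only reaches 30(W), which is W → L
Every move from 31 reaches a W position, so the mover loses.

The second player wins.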